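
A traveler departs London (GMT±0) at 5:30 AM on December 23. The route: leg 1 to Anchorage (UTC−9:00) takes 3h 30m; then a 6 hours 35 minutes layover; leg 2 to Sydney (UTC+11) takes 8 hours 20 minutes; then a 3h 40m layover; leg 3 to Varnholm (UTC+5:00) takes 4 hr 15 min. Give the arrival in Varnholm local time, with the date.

12:50 PM on December 24

London is at UTC+0, so departure is already 5:30 AM UTC on Dec 23.
Add 3 hours 30 minutes leg 1 → 9:00 AM UTC.
Add 6 hours and 35 minutes layover in Anchorage → 3:35 PM UTC.
Add 8 hours and 20 minutes leg 2 → 11:55 PM UTC.
Add 3 hours 40 minutes layover in Sydney → 3:35 AM UTC (Dec 24).
Add 4 hours 15 minutes leg 3 → 7:50 AM UTC.
Varnholm is UTC+5:00, so local arrival = 7:50 AM + 5:00 = 12:50 PM on Dec 24.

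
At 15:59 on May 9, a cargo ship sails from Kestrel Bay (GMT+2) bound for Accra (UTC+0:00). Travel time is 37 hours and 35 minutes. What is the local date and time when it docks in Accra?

03:34 on May 11

Convert departure to UTC: 15:59 − 2:00 = 13:59 UTC on May 9.
Add 37 hours and 35 minutes travel time → 03:34 UTC (May 11).
Accra is UTC+0, so local arrival is the same: 03:34 on May 11.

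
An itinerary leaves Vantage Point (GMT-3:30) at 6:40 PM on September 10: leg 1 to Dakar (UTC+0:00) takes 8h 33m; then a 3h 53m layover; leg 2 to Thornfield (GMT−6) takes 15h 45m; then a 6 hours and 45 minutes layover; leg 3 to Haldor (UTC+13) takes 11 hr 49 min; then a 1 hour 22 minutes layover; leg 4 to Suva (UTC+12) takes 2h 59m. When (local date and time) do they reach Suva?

1:16 PM on Sep 13

Convert departure to UTC: 6:40 PM + 3:30 = 10:10 PM UTC on Sep 10.
Add 8 hours and 33 minutes leg 1 → 6:43 AM UTC (Sep 11).
Add 3 hours and 53 minutes layover in Dakar → 10:36 AM UTC.
Add 15 hours and 45 minutes leg 2 → 2:21 AM UTC (Sep 12).
Add 6 hours and 45 minutes layover in Thornfield → 9:06 AM UTC.
Add 11 hours 49 minutes leg 3 → 8:55 PM UTC.
Add 1 hour 22 minutes layover in Haldor → 10:17 PM UTC.
Add 2 hours 59 minutes leg 4 → 1:16 AM UTC (Sep 13).
Suva is UTC+12:00, so local arrival = 1:16 AM + 12:00 = 1:16 PM on Sep 13.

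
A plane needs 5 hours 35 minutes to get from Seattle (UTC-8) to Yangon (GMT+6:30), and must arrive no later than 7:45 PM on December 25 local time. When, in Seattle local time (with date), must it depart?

Target arrival in UTC: 7:45 PM − 6:30 = 1:15 PM on Dec 25.
Subtract 5 hours and 35 minutes → departure 7:40 AM UTC on Dec 25.
Seattle is UTC−8:00: 7:40 AM − 8:00 = 11:40 PM on Dec 24.

11:40 PM on December 24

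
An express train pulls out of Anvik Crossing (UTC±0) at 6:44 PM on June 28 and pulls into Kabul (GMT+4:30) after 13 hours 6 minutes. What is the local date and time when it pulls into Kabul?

12:20 PM on Jun 29

Kabul is 4:30 ahead of Anvik Crossing.
After 13 hours 6 minutes it is 7:50 AM (Jun 29) in Anvik Crossing.
Shift by the zone difference: 7:50 AM + 4:30 = 12:20 PM on Jun 29 in Kabul.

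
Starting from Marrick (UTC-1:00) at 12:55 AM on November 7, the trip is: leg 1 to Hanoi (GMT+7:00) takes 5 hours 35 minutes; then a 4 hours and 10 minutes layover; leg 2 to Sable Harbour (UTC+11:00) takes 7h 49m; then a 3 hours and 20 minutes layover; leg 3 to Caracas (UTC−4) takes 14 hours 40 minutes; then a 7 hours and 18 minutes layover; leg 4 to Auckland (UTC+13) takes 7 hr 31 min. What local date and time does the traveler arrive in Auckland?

Convert departure to UTC: 12:55 AM + 1:00 = 1:55 AM UTC on Nov 7.
Add 5 hours and 35 minutes leg 1 → 7:30 AM UTC.
Add 4 hours 10 minutes layover in Hanoi → 11:40 AM UTC.
Add 7 hours 49 minutes leg 2 → 7:29 PM UTC.
Add 3 hours 20 minutes layover in Sable Harbour → 10:49 PM UTC.
Add 14 hours and 40 minutes leg 3 → 1:29 PM UTC (Nov 8).
Add 7 hours and 18 minutes layover in Caracas → 8:47 PM UTC.
Add 7 hours 31 minutes leg 4 → 4:18 AM UTC (Nov 9).
Auckland is UTC+13:00, so local arrival = 4:18 AM + 13:00 = 5:18 PM on Nov 9.

5:18 PM on November 9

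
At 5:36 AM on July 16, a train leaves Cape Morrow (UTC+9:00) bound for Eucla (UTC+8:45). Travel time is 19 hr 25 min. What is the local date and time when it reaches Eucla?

12:46 AM on July 17

Convert departure to UTC: 5:36 AM − 9:00 = 8:36 PM UTC on Jul 15.
Add 19 hours and 25 minutes travel time → 4:01 PM UTC (Jul 16).
Eucla is UTC+8:45, so local arrival = 4:01 PM + 8:45 = 12:46 AM on Jul 17.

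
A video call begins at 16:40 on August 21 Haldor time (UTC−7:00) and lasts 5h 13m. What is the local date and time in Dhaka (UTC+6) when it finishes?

10:53 on August 22

Convert start to UTC: 16:40 + 7:00 = 23:40 UTC on Aug 21.
Add 5 hours and 13 minutes duration → 04:53 UTC (Aug 22).
Dhaka is UTC+6:00, so local end time = 04:53 + 6:00 = 10:53 on Aug 22.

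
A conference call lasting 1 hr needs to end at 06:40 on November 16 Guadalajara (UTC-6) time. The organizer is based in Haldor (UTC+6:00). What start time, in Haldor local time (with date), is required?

17:40 on Nov 16

Target end time in UTC: 06:40 + 6:00 = 12:40 on Nov 16.
Subtract 1 hour → start 11:40 UTC on Nov 16.
Haldor is UTC+6:00: 11:40 + 6:00 = 17:40 on Nov 16.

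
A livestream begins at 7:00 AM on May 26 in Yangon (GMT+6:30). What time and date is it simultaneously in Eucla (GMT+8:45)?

9:15 AM on May 26

Eucla is 2:15 ahead of Yangon.
Shift by the zone difference: 7:00 AM + 2:15 = 9:15 AM on May 26 in Eucla.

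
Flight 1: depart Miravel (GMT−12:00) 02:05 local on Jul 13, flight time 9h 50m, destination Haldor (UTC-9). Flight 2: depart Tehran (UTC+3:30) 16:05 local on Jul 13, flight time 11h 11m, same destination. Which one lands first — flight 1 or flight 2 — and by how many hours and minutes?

Flight 1 in UTC: 02:05 + 12:00 = 14:05 on Jul 13.
+9 hours and 50 minutes → arrive 23:55 UTC on Jul 13.
Flight 2 in UTC: 16:05 − 3:30 = 12:35 on Jul 13.
+11 hours and 11 minutes → arrive 23:46 UTC on Jul 13.
Flight 2 lands earlier by 9 minutes.

the second, by 9 minutes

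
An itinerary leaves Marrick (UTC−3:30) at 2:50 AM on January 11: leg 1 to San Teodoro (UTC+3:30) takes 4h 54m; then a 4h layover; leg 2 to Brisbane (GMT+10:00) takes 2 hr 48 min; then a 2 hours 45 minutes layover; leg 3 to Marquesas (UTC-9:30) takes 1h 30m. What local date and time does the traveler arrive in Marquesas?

Convert departure to UTC: 2:50 AM + 3:30 = 6:20 AM UTC on Jan 11.
Add 4 hours and 54 minutes leg 1 → 11:14 AM UTC.
Add 4 hours layover in San Teodoro → 3:14 PM UTC.
Add 2 hours and 48 minutes leg 2 → 6:02 PM UTC.
Add 2 hours and 45 minutes layover in Brisbane → 8:47 PM UTC.
Add 1 hour and 30 minutes leg 3 → 10:17 PM UTC.
Marquesas is UTC−9:30, so local arrival = 10:17 PM − 9:30 = 12:47 PM on Jan 11.

12:47 PM on January 11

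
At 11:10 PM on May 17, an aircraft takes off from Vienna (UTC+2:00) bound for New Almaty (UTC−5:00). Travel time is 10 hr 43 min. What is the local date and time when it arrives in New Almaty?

Convert departure to UTC: 11:10 PM − 2:00 = 9:10 PM UTC on May 17.
Add 10 hours 43 minutes travel time → 7:53 AM UTC (May 18).
New Almaty is UTC−5:00, so local arrival = 7:53 AM − 5:00 = 2:53 AM on May 18.

2:53 AM on May 18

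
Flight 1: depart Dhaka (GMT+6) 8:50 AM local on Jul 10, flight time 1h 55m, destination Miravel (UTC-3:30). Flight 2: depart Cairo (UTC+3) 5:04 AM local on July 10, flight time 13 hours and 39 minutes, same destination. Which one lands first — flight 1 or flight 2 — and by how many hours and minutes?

Flight 1 in UTC: 8:50 AM − 6:00 = 2:50 AM on Jul 10.
+1 hour and 55 minutes → arrive 4:45 AM UTC on Jul 10.
Flight 2 in UTC: 5:04 AM − 3:00 = 2:04 AM on Jul 10.
+13 hours 39 minutes → arrive 3:43 PM UTC on Jul 10.
Flight 1 lands earlier by 10 hours 58 minutes.

the first, by 10 hours 58 minutes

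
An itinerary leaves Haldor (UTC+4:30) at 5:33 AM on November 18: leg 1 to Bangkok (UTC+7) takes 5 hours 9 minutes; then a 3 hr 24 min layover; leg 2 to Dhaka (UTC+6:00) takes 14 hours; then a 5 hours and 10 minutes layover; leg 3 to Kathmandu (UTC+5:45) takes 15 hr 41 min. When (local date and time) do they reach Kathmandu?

Convert departure to UTC: 5:33 AM − 4:30 = 1:03 AM UTC on Nov 18.
Add 5 hours 9 minutes leg 1 → 6:12 AM UTC.
Add 3 hours and 24 minutes layover in Bangkok → 9:36 AM UTC.
Add 14 hours leg 2 → 11:36 PM UTC.
Add 5 hours and 10 minutes layover in Dhaka → 4:46 AM UTC (Nov 19).
Add 15 hours 41 minutes leg 3 → 8:27 PM UTC.
Kathmandu is UTC+5:45, so local arrival = 8:27 PM + 5:45 = 2:12 AM on Nov 20.

2:12 AM on Nov 20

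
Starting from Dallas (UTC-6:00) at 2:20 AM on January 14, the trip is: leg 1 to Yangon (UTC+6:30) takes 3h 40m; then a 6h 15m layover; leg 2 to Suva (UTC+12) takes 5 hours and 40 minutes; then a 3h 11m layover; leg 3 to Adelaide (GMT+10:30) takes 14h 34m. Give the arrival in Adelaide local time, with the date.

4:10 AM on January 16

Convert departure to UTC: 2:20 AM + 6:00 = 8:20 AM UTC on Jan 14.
Add 3 hours and 40 minutes leg 1 → 12:00 PM UTC.
Add 6 hours 15 minutes layover in Yangon → 6:15 PM UTC.
Add 5 hours and 40 minutes leg 2 → 11:55 PM UTC.
Add 3 hours and 11 minutes layover in Suva → 3:06 AM UTC (Jan 15).
Add 14 hours 34 minutes leg 3 → 5:40 PM UTC.
Adelaide is UTC+10:30, so local arrival = 5:40 PM + 10:30 = 4:10 AM on Jan 16.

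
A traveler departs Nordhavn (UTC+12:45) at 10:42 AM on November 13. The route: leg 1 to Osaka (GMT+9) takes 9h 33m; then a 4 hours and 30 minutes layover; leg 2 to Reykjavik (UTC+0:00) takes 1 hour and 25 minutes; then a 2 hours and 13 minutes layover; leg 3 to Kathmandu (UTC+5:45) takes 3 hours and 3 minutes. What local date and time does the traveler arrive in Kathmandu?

12:26 AM on November 14

Convert departure to UTC: 10:42 AM − 12:45 = 9:57 PM UTC on Nov 12.
Add 9 hours and 33 minutes leg 1 → 7:30 AM UTC (Nov 13).
Add 4 hours 30 minutes layover in Osaka → 12:00 PM UTC.
Add 1 hour and 25 minutes leg 2 → 1:25 PM UTC.
Add 2 hours 13 minutes layover in Reykjavik → 3:38 PM UTC.
Add 3 hours and 3 minutes leg 3 → 6:41 PM UTC.
Kathmandu is UTC+5:45, so local arrival = 6:41 PM + 5:45 = 12:26 AM on Nov 14.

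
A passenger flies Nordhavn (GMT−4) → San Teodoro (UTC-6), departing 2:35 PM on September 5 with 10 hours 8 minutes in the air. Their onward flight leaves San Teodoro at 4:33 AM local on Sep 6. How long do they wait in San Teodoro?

Convert departure to UTC: 2:35 PM + 4:00 = 6:35 PM UTC on Sep 5.
Add 10 hours 8 minutes flight time → 4:43 AM UTC (Sep 6).
San Teodoro is UTC−6:00, so local arrival = 4:43 AM − 6:00 = 10:43 PM on Sep 5.
Layover = 4:33 AM − 10:43 PM (+1 day) = 5 hours 50 minutes.

5 hours 50 minutes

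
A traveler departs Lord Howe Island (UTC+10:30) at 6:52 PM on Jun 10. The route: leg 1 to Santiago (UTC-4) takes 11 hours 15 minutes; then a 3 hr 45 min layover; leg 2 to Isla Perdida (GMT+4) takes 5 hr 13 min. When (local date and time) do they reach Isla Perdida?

Convert departure to UTC: 6:52 PM − 10:30 = 8:22 AM UTC on Jun 10.
Add 11 hours and 15 minutes leg 1 → 7:37 PM UTC.
Add 3 hours and 45 minutes layover in Santiago → 11:22 PM UTC.
Add 5 hours and 13 minutes leg 2 → 4:35 AM UTC (Jun 11).
Isla Perdida is UTC+4:00, so local arrival = 4:35 AM + 4:00 = 8:35 AM on Jun 11.

8:35 AM on June 11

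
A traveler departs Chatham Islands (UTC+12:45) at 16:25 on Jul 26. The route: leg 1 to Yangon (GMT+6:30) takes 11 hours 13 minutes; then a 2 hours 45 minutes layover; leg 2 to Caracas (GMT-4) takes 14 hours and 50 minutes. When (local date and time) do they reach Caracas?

04:28 on Jul 27

Convert departure to UTC: 16:25 − 12:45 = 03:40 UTC on Jul 26.
Add 11 hours 13 minutes leg 1 → 14:53 UTC.
Add 2 hours and 45 minutes layover in Yangon → 17:38 UTC.
Add 14 hours and 50 minutes leg 2 → 08:28 UTC (Jul 27).
Caracas is UTC−4:00, so local arrival = 08:28 − 4:00 = 04:28 on Jul 27.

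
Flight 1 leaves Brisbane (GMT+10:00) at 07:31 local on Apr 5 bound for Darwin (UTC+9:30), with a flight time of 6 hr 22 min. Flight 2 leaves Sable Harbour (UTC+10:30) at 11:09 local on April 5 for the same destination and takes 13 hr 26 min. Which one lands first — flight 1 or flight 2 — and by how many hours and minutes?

Flight 1 in UTC: 07:31 − 10:00 = 21:31 on Apr 4.
+6 hours and 22 minutes → arrive 03:53 UTC on Apr 5.
Flight 2 in UTC: 11:09 − 10:30 = 00:39 on Apr 5.
+13 hours and 26 minutes → arrive 14:05 UTC on Apr 5.
Flight 1 lands earlier by 10 hours 12 minutes.

the first, by 10 hours 12 minutes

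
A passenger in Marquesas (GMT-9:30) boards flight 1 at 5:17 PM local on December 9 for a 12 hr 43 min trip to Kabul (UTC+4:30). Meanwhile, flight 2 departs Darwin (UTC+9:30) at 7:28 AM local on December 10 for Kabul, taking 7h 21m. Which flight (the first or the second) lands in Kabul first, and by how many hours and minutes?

the second, by 10 hours 11 minutes

Flight 1 in UTC: 5:17 PM + 9:30 = 2:47 AM on Dec 10.
+12 hours 43 minutes → arrive 3:30 PM UTC on Dec 10.
Flight 2 in UTC: 7:28 AM − 9:30 = 9:58 PM on Dec 9.
+7 hours and 21 minutes → arrive 5:19 AM UTC on Dec 10.
Flight 2 lands earlier by 10 hours 11 minutes.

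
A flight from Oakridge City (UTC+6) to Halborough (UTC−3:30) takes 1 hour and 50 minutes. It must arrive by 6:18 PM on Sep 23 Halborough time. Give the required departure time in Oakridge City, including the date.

1:58 AM on Sep 24

Target arrival in UTC: 6:18 PM + 3:30 = 9:48 PM on Sep 23.
Subtract 1 hour 50 minutes → departure 7:58 PM UTC on Sep 23.
Oakridge City is UTC+6:00: 7:58 PM + 6:00 = 1:58 AM on Sep 24.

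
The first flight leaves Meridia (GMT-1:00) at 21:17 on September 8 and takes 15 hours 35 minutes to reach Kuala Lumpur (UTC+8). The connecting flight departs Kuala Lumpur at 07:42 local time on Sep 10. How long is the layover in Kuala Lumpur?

9 hours 50 minutes

Convert departure to UTC: 21:17 + 1:00 = 22:17 UTC on Sep 8.
Add 15 hours 35 minutes flight time → 13:52 UTC (Sep 9).
Kuala Lumpur is UTC+8:00, so local arrival = 13:52 + 8:00 = 21:52 on Sep 9.
Layover = 07:42 − 21:52 (+1 day) = 9 hours 50 minutes.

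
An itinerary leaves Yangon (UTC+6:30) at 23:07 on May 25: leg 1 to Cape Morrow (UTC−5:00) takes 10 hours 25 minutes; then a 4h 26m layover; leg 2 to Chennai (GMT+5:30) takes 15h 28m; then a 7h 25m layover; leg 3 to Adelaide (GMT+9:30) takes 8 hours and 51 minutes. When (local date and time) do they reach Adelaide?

Convert departure to UTC: 23:07 − 6:30 = 16:37 UTC on May 25.
Add 10 hours 25 minutes leg 1 → 03:02 UTC (May 26).
Add 4 hours 26 minutes layover in Cape Morrow → 07:28 UTC.
Add 15 hours 28 minutes leg 2 → 22:56 UTC.
Add 7 hours and 25 minutes layover in Chennai → 06:21 UTC (May 27).
Add 8 hours and 51 minutes leg 3 → 15:12 UTC.
Adelaide is UTC+9:30, so local arrival = 15:12 + 9:30 = 00:42 on May 28.

00:42 on May 28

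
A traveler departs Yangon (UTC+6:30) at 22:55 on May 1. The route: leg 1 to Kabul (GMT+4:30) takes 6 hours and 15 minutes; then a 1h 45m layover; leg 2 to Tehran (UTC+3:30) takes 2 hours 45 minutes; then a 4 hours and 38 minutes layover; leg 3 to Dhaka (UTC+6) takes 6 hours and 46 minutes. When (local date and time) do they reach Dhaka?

20:34 on May 2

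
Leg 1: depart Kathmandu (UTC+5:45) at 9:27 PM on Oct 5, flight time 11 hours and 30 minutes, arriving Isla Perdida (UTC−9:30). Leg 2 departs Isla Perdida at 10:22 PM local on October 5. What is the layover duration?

4 hours 40 minutes

Convert departure to UTC: 9:27 PM − 5:45 = 3:42 PM UTC on Oct 5.
Add 11 hours 30 minutes flight time → 3:12 AM UTC (Oct 6).
Isla Perdida is UTC−9:30, so local arrival = 3:12 AM − 9:30 = 5:42 PM on Oct 5.
Layover = 10:22 PM − 5:42 PM = 4 hours 40 minutes.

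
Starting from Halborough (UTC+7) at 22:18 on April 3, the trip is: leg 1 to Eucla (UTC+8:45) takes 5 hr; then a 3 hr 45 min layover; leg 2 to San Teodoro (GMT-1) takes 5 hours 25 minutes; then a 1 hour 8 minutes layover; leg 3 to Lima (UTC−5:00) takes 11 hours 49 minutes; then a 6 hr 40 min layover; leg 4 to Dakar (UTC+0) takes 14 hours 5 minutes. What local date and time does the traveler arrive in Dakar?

Convert departure to UTC: 22:18 − 7:00 = 15:18 UTC on Apr 3.
Add 5 hours leg 1 → 20:18 UTC.
Add 3 hours and 45 minutes layover in Eucla → 00:03 UTC (Apr 4).
Add 5 hours and 25 minutes leg 2 → 05:28 UTC.
Add 1 hour 8 minutes layover in San Teodoro → 06:36 UTC.
Add 11 hours and 49 minutes leg 3 → 18:25 UTC.
Add 6 hours and 40 minutes layover in Lima → 01:05 UTC (Apr 5).
Add 14 hours 5 minutes leg 4 → 15:10 UTC.
Dakar is UTC+0, so local arrival is the same: 15:10 on Apr 5.

15:10 on April 5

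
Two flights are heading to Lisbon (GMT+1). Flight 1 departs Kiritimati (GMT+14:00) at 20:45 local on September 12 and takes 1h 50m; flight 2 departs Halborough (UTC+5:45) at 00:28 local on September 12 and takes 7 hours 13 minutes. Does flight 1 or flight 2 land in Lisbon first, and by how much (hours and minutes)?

Flight 1 in UTC: 20:45 − 14:00 = 06:45 on Sep 12.
+1 hour 50 minutes → arrive 08:35 UTC on Sep 12.
Flight 2 in UTC: 00:28 − 5:45 = 18:43 on Sep 11.
+7 hours 13 minutes → arrive 01:56 UTC on Sep 12.
Flight 2 lands earlier by 6 hours 39 minutes.

the second, by 6 hours 39 minutes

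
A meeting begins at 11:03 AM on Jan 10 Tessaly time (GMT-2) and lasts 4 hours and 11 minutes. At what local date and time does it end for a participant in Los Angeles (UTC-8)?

9:14 AM on Jan 10

Convert start to UTC: 11:03 AM + 2:00 = 1:03 PM UTC on Jan 10.
Add 4 hours 11 minutes duration → 5:14 PM UTC.
Los Angeles is UTC−8:00, so local end time = 5:14 PM − 8:00 = 9:14 AM on Jan 10.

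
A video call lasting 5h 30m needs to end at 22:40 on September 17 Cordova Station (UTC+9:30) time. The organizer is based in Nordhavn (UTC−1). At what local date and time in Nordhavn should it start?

Target end time in UTC: 22:40 − 9:30 = 13:10 on Sep 17.
Subtract 5 hours and 30 minutes → start 07:40 UTC on Sep 17.
Nordhavn is UTC−1:00: 07:40 − 1:00 = 06:40 on Sep 17.

06:40 on September 17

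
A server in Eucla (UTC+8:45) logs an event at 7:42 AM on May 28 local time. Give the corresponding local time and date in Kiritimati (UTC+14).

Kiritimati is 5:15 ahead of Eucla.
Shift by the zone difference: 7:42 AM + 5:15 = 12:57 PM on May 28 in Kiritimati.

12:57 PM on May 28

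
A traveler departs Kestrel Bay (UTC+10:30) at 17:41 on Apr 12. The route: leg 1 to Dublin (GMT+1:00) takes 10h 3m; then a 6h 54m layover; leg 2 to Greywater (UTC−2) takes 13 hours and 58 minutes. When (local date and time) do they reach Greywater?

12:06 on April 13

Convert departure to UTC: 17:41 − 10:30 = 07:11 UTC on Apr 12.
Add 10 hours and 3 minutes leg 1 → 17:14 UTC.
Add 6 hours and 54 minutes layover in Dublin → 00:08 UTC (Apr 13).
Add 13 hours and 58 minutes leg 2 → 14:06 UTC.
Greywater is UTC−2:00, so local arrival = 14:06 − 2:00 = 12:06 on Apr 13.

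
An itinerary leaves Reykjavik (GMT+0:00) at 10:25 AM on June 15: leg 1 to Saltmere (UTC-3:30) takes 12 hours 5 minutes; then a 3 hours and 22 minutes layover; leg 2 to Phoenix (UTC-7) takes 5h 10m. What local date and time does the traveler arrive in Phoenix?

Reykjavik is at UTC+0, so departure is already 10:25 AM UTC on Jun 15.
Add 12 hours 5 minutes leg 1 → 10:30 PM UTC.
Add 3 hours and 22 minutes layover in Saltmere → 1:52 AM UTC (Jun 16).
Add 5 hours 10 minutes leg 2 → 7:02 AM UTC.
Phoenix is UTC−7:00, so local arrival = 7:02 AM − 7:00 = 12:02 AM on Jun 16.

12:02 AM on Jun 16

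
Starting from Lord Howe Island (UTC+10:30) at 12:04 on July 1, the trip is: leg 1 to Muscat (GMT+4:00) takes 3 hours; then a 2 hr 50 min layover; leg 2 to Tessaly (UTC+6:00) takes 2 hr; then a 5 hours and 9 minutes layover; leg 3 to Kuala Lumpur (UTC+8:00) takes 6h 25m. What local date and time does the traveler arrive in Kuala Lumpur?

Convert departure to UTC: 12:04 − 10:30 = 01:34 UTC on Jul 1.
Add 3 hours leg 1 → 04:34 UTC.
Add 2 hours and 50 minutes layover in Muscat → 07:24 UTC.
Add 2 hours leg 2 → 09:24 UTC.
Add 5 hours and 9 minutes layover in Tessaly → 14:33 UTC.
Add 6 hours 25 minutes leg 3 → 20:58 UTC.
Kuala Lumpur is UTC+8:00, so local arrival = 20:58 + 8:00 = 04:58 on Jul 2.

04:58 on Jul 2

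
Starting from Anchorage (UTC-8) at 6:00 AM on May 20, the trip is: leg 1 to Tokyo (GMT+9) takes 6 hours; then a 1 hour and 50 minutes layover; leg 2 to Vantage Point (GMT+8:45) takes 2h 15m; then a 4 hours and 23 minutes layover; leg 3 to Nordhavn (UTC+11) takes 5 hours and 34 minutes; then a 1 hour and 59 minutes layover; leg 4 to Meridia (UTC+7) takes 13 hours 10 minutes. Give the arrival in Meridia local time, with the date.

Convert departure to UTC: 6:00 AM + 8:00 = 2:00 PM UTC on May 20.
Add 6 hours leg 1 → 8:00 PM UTC.
Add 1 hour 50 minutes layover in Tokyo → 9:50 PM UTC.
Add 2 hours and 15 minutes leg 2 → 12:05 AM UTC (May 21).
Add 4 hours 23 minutes layover in Vantage Point → 4:28 AM UTC.
Add 5 hours 34 minutes leg 3 → 10:02 AM UTC.
Add 1 hour 59 minutes layover in Nordhavn → 12:01 PM UTC.
Add 13 hours 10 minutes leg 4 → 1:11 AM UTC (May 22).
Meridia is UTC+7:00, so local arrival = 1:11 AM + 7:00 = 8:11 AM on May 22.

8:11 AM on May 22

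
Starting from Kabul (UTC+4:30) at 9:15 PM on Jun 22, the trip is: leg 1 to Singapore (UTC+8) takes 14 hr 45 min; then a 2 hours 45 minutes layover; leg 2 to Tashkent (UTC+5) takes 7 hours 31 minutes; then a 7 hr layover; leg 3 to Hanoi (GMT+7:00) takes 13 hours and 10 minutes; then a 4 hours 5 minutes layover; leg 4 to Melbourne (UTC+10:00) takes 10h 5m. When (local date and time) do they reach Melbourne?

2:06 PM on June 25

Convert departure to UTC: 9:15 PM − 4:30 = 4:45 PM UTC on Jun 22.
Add 14 hours and 45 minutes leg 1 → 7:30 AM UTC (Jun 23).
Add 2 hours 45 minutes layover in Singapore → 10:15 AM UTC.
Add 7 hours and 31 minutes leg 2 → 5:46 PM UTC.
Add 7 hours layover in Tashkent → 12:46 AM UTC (Jun 24).
Add 13 hours 10 minutes leg 3 → 1:56 PM UTC.
Add 4 hours and 5 minutes layover in Hanoi → 6:01 PM UTC.
Add 10 hours 5 minutes leg 4 → 4:06 AM UTC (Jun 25).
Melbourne is UTC+10:00, so local arrival = 4:06 AM + 10:00 = 2:06 PM on Jun 25.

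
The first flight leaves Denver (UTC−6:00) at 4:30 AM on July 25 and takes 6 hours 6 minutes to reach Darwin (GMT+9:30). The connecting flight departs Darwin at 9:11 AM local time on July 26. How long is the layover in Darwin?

7 hours 5 minutes

Convert departure to UTC: 4:30 AM + 6:00 = 10:30 AM UTC on Jul 25.
Add 6 hours and 6 minutes flight time → 4:36 PM UTC.
Darwin is UTC+9:30, so local arrival = 4:36 PM + 9:30 = 2:06 AM on Jul 26.
Layover = 9:11 AM − 2:06 AM = 7 hours 5 minutes.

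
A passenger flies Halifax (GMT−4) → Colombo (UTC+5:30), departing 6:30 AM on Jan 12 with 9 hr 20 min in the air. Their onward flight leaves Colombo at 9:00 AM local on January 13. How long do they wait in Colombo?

Convert departure to UTC: 6:30 AM + 4:00 = 10:30 AM UTC on Jan 12.
Add 9 hours and 20 minutes flight time → 7:50 PM UTC.
Colombo is UTC+5:30, so local arrival = 7:50 PM + 5:30 = 1:20 AM on Jan 13.
Layover = 9:00 AM − 1:20 AM = 7 hours 40 minutes.

7 hours 40 minutes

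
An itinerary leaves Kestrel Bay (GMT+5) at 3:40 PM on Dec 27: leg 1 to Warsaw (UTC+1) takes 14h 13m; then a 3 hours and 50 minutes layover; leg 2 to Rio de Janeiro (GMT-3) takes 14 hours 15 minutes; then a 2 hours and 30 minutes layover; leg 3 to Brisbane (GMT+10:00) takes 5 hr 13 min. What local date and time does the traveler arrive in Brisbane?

Convert departure to UTC: 3:40 PM − 5:00 = 10:40 AM UTC on Dec 27.
Add 14 hours 13 minutes leg 1 → 12:53 AM UTC (Dec 28).
Add 3 hours 50 minutes layover in Warsaw → 4:43 AM UTC.
Add 14 hours and 15 minutes leg 2 → 6:58 PM UTC.
Add 2 hours 30 minutes layover in Rio de Janeiro → 9:28 PM UTC.
Add 5 hours 13 minutes leg 3 → 2:41 AM UTC (Dec 29).
Brisbane is UTC+10:00, so local arrival = 2:41 AM + 10:00 = 12:41 PM on Dec 29.

12:41 PM on Dec 29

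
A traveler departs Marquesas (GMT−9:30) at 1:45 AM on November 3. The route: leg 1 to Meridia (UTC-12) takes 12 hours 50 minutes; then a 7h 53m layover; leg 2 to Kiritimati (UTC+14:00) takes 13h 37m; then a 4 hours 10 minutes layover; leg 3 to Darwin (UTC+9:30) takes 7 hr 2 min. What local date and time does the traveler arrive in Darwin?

Convert departure to UTC: 1:45 AM + 9:30 = 11:15 AM UTC on Nov 3.
Add 12 hours 50 minutes leg 1 → 12:05 AM UTC (Nov 4).
Add 7 hours and 53 minutes layover in Meridia → 7:58 AM UTC.
Add 13 hours and 37 minutes leg 2 → 9:35 PM UTC.
Add 4 hours and 10 minutes layover in Kiritimati → 1:45 AM UTC (Nov 5).
Add 7 hours and 2 minutes leg 3 → 8:47 AM UTC.
Darwin is UTC+9:30, so local arrival = 8:47 AM + 9:30 = 6:17 PM on Nov 5.

6:17 PM on Nov 5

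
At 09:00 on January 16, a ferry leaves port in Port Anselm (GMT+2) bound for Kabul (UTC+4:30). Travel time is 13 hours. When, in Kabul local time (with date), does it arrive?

00:30 on Jan 17

Convert departure to UTC: 09:00 − 2:00 = 07:00 UTC on Jan 16.
Add 13 hours travel time → 20:00 UTC.
Kabul is UTC+4:30, so local arrival = 20:00 + 4:30 = 00:30 on Jan 17.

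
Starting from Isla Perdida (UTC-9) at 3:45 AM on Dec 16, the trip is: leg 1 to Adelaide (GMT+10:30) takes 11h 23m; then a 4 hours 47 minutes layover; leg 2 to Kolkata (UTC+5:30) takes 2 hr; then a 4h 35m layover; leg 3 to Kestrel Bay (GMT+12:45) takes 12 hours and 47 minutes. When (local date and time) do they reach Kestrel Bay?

Convert departure to UTC: 3:45 AM + 9:00 = 12:45 PM UTC on Dec 16.
Add 11 hours and 23 minutes leg 1 → 12:08 AM UTC (Dec 17).
Add 4 hours 47 minutes layover in Adelaide → 4:55 AM UTC.
Add 2 hours leg 2 → 6:55 AM UTC.
Add 4 hours and 35 minutes layover in Kolkata → 11:30 AM UTC.
Add 12 hours 47 minutes leg 3 → 12:17 AM UTC (Dec 18).
Kestrel Bay is UTC+12:45, so local arrival = 12:17 AM + 12:45 = 1:02 PM on Dec 18.

1:02 PM on Dec 18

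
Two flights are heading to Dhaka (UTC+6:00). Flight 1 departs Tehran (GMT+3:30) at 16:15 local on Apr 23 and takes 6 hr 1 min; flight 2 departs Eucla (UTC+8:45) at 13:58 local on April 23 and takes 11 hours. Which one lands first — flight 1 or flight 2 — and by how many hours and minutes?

the second, by 2 hours 33 minutes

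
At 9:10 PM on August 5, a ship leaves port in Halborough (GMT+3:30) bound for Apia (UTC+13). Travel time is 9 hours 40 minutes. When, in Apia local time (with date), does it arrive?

Apia is 9:30 ahead of Halborough.
After 9 hours 40 minutes it is 6:50 AM (Aug 6) in Halborough.
Shift by the zone difference: 6:50 AM + 9:30 = 4:20 PM on Aug 6 in Apia.

4:20 PM on August 6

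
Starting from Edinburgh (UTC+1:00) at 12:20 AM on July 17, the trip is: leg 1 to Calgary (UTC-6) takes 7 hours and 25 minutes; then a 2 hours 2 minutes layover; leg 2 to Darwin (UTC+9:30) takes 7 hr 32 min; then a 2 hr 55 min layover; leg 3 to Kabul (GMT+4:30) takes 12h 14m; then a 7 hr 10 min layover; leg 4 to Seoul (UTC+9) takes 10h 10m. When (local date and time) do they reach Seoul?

Convert departure to UTC: 12:20 AM − 1:00 = 11:20 PM UTC on Jul 16.
Add 7 hours and 25 minutes leg 1 → 6:45 AM UTC (Jul 17).
Add 2 hours 2 minutes layover in Calgary → 8:47 AM UTC.
Add 7 hours and 32 minutes leg 2 → 4:19 PM UTC.
Add 2 hours 55 minutes layover in Darwin → 7:14 PM UTC.
Add 12 hours and 14 minutes leg 3 → 7:28 AM UTC (Jul 18).
Add 7 hours 10 minutes layover in Kabul → 2:38 PM UTC.
Add 10 hours and 10 minutes leg 4 → 12:48 AM UTC (Jul 19).
Seoul is UTC+9:00, so local arrival = 12:48 AM + 9:00 = 9:48 AM on Jul 19.

9:48 AM on July 19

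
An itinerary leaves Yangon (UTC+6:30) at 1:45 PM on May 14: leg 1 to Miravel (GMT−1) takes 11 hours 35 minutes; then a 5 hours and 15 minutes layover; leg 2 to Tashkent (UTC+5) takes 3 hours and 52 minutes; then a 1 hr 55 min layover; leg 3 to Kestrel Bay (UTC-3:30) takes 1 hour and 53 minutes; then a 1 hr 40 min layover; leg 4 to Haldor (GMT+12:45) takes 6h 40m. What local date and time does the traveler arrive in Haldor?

4:50 AM on May 16

Convert departure to UTC: 1:45 PM − 6:30 = 7:15 AM UTC on May 14.
Add 11 hours and 35 minutes leg 1 → 6:50 PM UTC.
Add 5 hours and 15 minutes layover in Miravel → 12:05 AM UTC (May 15).
Add 3 hours 52 minutes leg 2 → 3:57 AM UTC.
Add 1 hour 55 minutes layover in Tashkent → 5:52 AM UTC.
Add 1 hour 53 minutes leg 3 → 7:45 AM UTC.
Add 1 hour 40 minutes layover in Kestrel Bay → 9:25 AM UTC.
Add 6 hours 40 minutes leg 4 → 4:05 PM UTC.
Haldor is UTC+12:45, so local arrival = 4:05 PM + 12:45 = 4:50 AM on May 16.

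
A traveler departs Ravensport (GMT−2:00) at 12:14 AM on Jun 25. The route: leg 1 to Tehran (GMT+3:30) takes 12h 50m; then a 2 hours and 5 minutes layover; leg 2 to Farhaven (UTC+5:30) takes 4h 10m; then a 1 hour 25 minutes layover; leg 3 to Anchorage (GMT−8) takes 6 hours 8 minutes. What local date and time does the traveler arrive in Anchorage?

Convert departure to UTC: 12:14 AM + 2:00 = 2:14 AM UTC on Jun 25.
Add 12 hours and 50 minutes leg 1 → 3:04 PM UTC.
Add 2 hours and 5 minutes layover in Tehran → 5:09 PM UTC.
Add 4 hours and 10 minutes leg 2 → 9:19 PM UTC.
Add 1 hour 25 minutes layover in Farhaven → 10:44 PM UTC.
Add 6 hours and 8 minutes leg 3 → 4:52 AM UTC (Jun 26).
Anchorage is UTC−8:00, so local arrival = 4:52 AM − 8:00 = 8:52 PM on Jun 25.

8:52 PM on Jun 25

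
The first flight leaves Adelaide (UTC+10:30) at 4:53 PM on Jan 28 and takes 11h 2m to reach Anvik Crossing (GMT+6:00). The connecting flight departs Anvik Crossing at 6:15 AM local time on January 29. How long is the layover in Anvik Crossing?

Convert departure to UTC: 4:53 PM − 10:30 = 6:23 AM UTC on Jan 28.
Add 11 hours 2 minutes flight time → 5:25 PM UTC.
Anvik Crossing is UTC+6:00, so local arrival = 5:25 PM + 6:00 = 11:25 PM on Jan 28.
Layover = 6:15 AM − 11:25 PM (+1 day) = 6 hours 50 minutes.

6 hours 50 minutes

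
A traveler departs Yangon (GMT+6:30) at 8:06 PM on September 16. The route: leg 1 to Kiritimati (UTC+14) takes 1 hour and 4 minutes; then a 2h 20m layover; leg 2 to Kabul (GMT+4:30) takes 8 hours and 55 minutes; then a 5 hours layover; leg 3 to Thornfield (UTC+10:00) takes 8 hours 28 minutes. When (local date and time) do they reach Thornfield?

Convert departure to UTC: 8:06 PM − 6:30 = 1:36 PM UTC on Sep 16.
Add 1 hour and 4 minutes leg 1 → 2:40 PM UTC.
Add 2 hours 20 minutes layover in Kiritimati → 5:00 PM UTC.
Add 8 hours and 55 minutes leg 2 → 1:55 AM UTC (Sep 17).
Add 5 hours layover in Kabul → 6:55 AM UTC.
Add 8 hours and 28 minutes leg 3 → 3:23 PM UTC.
Thornfield is UTC+10:00, so local arrival = 3:23 PM + 10:00 = 1:23 AM on Sep 18.

1:23 AM on September 18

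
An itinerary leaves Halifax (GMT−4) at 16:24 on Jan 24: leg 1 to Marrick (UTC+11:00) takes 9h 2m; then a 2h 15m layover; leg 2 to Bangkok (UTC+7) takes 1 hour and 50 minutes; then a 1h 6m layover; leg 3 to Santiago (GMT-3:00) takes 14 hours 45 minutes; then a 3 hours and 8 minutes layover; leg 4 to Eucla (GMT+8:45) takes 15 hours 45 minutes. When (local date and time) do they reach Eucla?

05:00 on Jan 27

Convert departure to UTC: 16:24 + 4:00 = 20:24 UTC on Jan 24.
Add 9 hours 2 minutes leg 1 → 05:26 UTC (Jan 25).
Add 2 hours 15 minutes layover in Marrick → 07:41 UTC.
Add 1 hour and 50 minutes leg 2 → 09:31 UTC.
Add 1 hour 6 minutes layover in Bangkok → 10:37 UTC.
Add 14 hours and 45 minutes leg 3 → 01:22 UTC (Jan 26).
Add 3 hours and 8 minutes layover in Santiago → 04:30 UTC.
Add 15 hours and 45 minutes leg 4 → 20:15 UTC.
Eucla is UTC+8:45, so local arrival = 20:15 + 8:45 = 05:00 on Jan 27.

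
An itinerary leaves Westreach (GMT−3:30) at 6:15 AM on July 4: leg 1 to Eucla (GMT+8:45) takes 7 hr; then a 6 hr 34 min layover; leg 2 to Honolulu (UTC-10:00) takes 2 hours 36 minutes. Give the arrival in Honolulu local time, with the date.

Convert departure to UTC: 6:15 AM + 3:30 = 9:45 AM UTC on Jul 4.
Add 7 hours leg 1 → 4:45 PM UTC.
Add 6 hours and 34 minutes layover in Eucla → 11:19 PM UTC.
Add 2 hours 36 minutes leg 2 → 1:55 AM UTC (Jul 5).
Honolulu is UTC−10:00, so local arrival = 1:55 AM − 10:00 = 3:55 PM on Jul 4.

3:55 PM on July 4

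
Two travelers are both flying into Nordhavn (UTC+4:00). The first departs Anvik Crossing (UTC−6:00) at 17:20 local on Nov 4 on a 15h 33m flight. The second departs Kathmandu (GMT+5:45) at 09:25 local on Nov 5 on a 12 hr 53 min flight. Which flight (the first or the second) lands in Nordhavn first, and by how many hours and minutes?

Flight 1 in UTC: 17:20 + 6:00 = 23:20 on Nov 4.
+15 hours and 33 minutes → arrive 14:53 UTC on Nov 5.
Flight 2 in UTC: 09:25 − 5:45 = 03:40 on Nov 5.
+12 hours and 53 minutes → arrive 16:33 UTC on Nov 5.
Flight 1 lands earlier by 1 hour 40 minutes.

the first, by 1 hour 40 minutes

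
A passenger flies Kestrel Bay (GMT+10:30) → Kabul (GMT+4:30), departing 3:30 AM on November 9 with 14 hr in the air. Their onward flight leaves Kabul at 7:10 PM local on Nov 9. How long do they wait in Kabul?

Convert departure to UTC: 3:30 AM − 10:30 = 5:00 PM UTC on Nov 8.
Add 14 hours flight time → 7:00 AM UTC (Nov 9).
Kabul is UTC+4:30, so local arrival = 7:00 AM + 4:30 = 11:30 AM on Nov 9.
Layover = 7:10 PM − 11:30 AM = 7 hours 40 minutes.

7 hours 40 minutes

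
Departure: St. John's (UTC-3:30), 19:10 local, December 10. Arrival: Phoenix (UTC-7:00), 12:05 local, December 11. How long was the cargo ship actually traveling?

20 hours 25 minutes

Departure in UTC: 19:10 + 3:30 = 22:40 on Dec 10.
Arrival in UTC: 12:05 + 7:00 = 19:05 on Dec 11.
Elapsed = 19:05 − 22:40 (+1 day) = 20 hours 25 minutes.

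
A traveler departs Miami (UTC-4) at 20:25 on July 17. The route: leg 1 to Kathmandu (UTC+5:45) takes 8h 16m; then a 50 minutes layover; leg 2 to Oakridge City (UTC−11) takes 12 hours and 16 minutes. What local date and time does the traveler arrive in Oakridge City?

Convert departure to UTC: 20:25 + 4:00 = 00:25 UTC on Jul 18.
Add 8 hours and 16 minutes leg 1 → 08:41 UTC.
Add 50 minutes layover in Kathmandu → 09:31 UTC.
Add 12 hours 16 minutes leg 2 → 21:47 UTC.
Oakridge City is UTC−11:00, so local arrival = 21:47 − 11:00 = 10:47 on Jul 18.

10:47 on July 18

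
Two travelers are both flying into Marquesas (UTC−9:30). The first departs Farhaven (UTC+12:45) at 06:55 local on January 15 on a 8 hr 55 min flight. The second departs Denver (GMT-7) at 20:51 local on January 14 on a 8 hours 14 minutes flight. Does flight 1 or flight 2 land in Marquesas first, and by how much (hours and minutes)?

the first, by 9 hours

Flight 1 in UTC: 06:55 − 12:45 = 18:10 on Jan 14.
+8 hours 55 minutes → arrive 03:05 UTC on Jan 15.
Flight 2 in UTC: 20:51 + 7:00 = 03:51 on Jan 15.
+8 hours and 14 minutes → arrive 12:05 UTC on Jan 15.
Flight 1 lands earlier by 9 hours.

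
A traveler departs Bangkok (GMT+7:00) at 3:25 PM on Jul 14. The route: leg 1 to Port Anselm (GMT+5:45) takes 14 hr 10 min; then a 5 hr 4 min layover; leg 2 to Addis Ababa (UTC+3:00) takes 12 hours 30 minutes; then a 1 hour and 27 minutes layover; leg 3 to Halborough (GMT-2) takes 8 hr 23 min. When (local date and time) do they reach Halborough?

Convert departure to UTC: 3:25 PM − 7:00 = 8:25 AM UTC on Jul 14.
Add 14 hours and 10 minutes leg 1 → 10:35 PM UTC.
Add 5 hours 4 minutes layover in Port Anselm → 3:39 AM UTC (Jul 15).
Add 12 hours and 30 minutes leg 2 → 4:09 PM UTC.
Add 1 hour and 27 minutes layover in Addis Ababa → 5:36 PM UTC.
Add 8 hours 23 minutes leg 3 → 1:59 AM UTC (Jul 16).
Halborough is UTC−2:00, so local arrival = 1:59 AM − 2:00 = 11:59 PM on Jul 15.

11:59 PM on Jul 15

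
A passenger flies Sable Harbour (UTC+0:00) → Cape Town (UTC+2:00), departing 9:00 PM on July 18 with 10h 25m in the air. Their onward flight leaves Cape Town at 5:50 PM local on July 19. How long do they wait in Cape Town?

8 hours 25 minutes

Sable Harbour is at UTC+0, so departure is already 9:00 PM UTC on Jul 18.
Add 10 hours 25 minutes flight time → 7:25 AM UTC (Jul 19).
Cape Town is UTC+2:00, so local arrival = 7:25 AM + 2:00 = 9:25 AM on Jul 19.
Layover = 5:50 PM − 9:25 AM = 8 hours 25 minutes.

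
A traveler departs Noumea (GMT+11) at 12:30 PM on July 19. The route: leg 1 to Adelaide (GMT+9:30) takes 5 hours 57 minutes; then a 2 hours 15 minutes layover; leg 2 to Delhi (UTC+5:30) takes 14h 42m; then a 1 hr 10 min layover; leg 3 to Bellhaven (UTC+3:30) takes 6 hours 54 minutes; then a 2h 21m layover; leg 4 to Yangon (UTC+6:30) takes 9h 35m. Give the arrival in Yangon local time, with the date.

Convert departure to UTC: 12:30 PM − 11:00 = 1:30 AM UTC on Jul 19.
Add 5 hours and 57 minutes leg 1 → 7:27 AM UTC.
Add 2 hours 15 minutes layover in Adelaide → 9:42 AM UTC.
Add 14 hours and 42 minutes leg 2 → 12:24 AM UTC (Jul 20).
Add 1 hour 10 minutes layover in Delhi → 1:34 AM UTC.
Add 6 hours 54 minutes leg 3 → 8:28 AM UTC.
Add 2 hours and 21 minutes layover in Bellhaven → 10:49 AM UTC.
Add 9 hours 35 minutes leg 4 → 8:24 PM UTC.
Yangon is UTC+6:30, so local arrival = 8:24 PM + 6:30 = 2:54 AM on Jul 21.

2:54 AM on July 21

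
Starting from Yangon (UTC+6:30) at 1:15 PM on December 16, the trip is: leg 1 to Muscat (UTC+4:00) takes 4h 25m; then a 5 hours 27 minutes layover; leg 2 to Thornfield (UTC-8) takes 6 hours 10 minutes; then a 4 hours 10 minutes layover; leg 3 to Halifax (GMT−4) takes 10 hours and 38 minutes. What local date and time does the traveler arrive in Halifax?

Convert departure to UTC: 1:15 PM − 6:30 = 6:45 AM UTC on Dec 16.
Add 4 hours and 25 minutes leg 1 → 11:10 AM UTC.
Add 5 hours 27 minutes layover in Muscat → 4:37 PM UTC.
Add 6 hours 10 minutes leg 2 → 10:47 PM UTC.
Add 4 hours 10 minutes layover in Thornfield → 2:57 AM UTC (Dec 17).
Add 10 hours and 38 minutes leg 3 → 1:35 PM UTC.
Halifax is UTC−4:00, so local arrival = 1:35 PM − 4:00 = 9:35 AM on Dec 17.

9:35 AM on Dec 17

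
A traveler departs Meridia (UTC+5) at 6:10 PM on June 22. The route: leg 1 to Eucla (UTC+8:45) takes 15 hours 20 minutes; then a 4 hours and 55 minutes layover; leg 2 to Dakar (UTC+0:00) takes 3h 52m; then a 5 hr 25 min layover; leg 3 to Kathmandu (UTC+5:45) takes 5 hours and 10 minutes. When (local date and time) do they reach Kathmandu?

5:37 AM on Jun 24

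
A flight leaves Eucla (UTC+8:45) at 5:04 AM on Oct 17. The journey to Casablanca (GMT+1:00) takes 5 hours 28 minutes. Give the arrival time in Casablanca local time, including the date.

2:47 AM on October 17

Convert departure to UTC: 5:04 AM − 8:45 = 8:19 PM UTC on Oct 16.
Add 5 hours 28 minutes travel time → 1:47 AM UTC (Oct 17).
Casablanca is UTC+1:00, so local arrival = 1:47 AM + 1:00 = 2:47 AM on Oct 17.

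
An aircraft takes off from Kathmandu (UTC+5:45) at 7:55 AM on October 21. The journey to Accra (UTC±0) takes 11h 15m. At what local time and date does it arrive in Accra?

Convert departure to UTC: 7:55 AM − 5:45 = 2:10 AM UTC on Oct 21.
Add 11 hours 15 minutes travel time → 1:25 PM UTC.
Accra is UTC+0, so local arrival is the same: 1:25 PM on Oct 21.

1:25 PM on October 21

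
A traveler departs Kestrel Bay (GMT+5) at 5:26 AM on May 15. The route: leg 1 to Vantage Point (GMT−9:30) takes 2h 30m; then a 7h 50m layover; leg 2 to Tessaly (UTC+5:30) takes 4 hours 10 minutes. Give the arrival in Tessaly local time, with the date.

Convert departure to UTC: 5:26 AM − 5:00 = 12:26 AM UTC on May 15.
Add 2 hours 30 minutes leg 1 → 2:56 AM UTC.
Add 7 hours 50 minutes layover in Vantage Point → 10:46 AM UTC.
Add 4 hours 10 minutes leg 2 → 2:56 PM UTC.
Tessaly is UTC+5:30, so local arrival = 2:56 PM + 5:30 = 8:26 PM on May 15.

8:26 PM on May 15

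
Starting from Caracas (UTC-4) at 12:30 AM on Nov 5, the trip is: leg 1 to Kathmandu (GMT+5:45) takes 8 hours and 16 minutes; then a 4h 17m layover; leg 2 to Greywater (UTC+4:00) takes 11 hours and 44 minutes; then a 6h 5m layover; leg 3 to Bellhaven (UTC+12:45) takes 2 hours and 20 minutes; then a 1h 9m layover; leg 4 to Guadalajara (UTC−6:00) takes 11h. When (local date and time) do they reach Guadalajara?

7:21 PM on November 6

Convert departure to UTC: 12:30 AM + 4:00 = 4:30 AM UTC on Nov 5.
Add 8 hours and 16 minutes leg 1 → 12:46 PM UTC.
Add 4 hours and 17 minutes layover in Kathmandu → 5:03 PM UTC.
Add 11 hours 44 minutes leg 2 → 4:47 AM UTC (Nov 6).
Add 6 hours 5 minutes layover in Greywater → 10:52 AM UTC.
Add 2 hours 20 minutes leg 3 → 1:12 PM UTC.
Add 1 hour and 9 minutes layover in Bellhaven → 2:21 PM UTC.
Add 11 hours leg 4 → 1:21 AM UTC (Nov 7).
Guadalajara is UTC−6:00, so local arrival = 1:21 AM − 6:00 = 7:21 PM on Nov 6.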